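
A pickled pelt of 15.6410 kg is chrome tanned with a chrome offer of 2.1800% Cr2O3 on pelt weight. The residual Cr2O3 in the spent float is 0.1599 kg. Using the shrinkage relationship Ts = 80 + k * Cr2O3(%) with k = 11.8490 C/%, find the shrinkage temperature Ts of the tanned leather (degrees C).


Offered = pelt * offer_pct / 100 = 15.6410 * 2.1800 / 100 = 0.3410 kg
Uptake = offered - residual = 0.3410 - 0.1599 = 0.1811 kg
Cr2O3% on pelt = uptake / pelt * 100 = 0.1811 / 15.6410 * 100 = 1.1577 %
Ts = 80 + k * Cr2O3% = 80 + 11.8490 * 1.1577 = 93.7174 C


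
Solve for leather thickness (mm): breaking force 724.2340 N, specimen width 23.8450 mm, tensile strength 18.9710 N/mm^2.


Formula: t = F / (TS * w)
Substituting: t = 724.2340 / (18.9710 * 23.8450)
Result: 1.6010 mm


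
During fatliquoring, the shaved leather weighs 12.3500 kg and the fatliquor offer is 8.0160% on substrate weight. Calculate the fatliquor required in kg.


Formula: Fat = substrate * pct / 100
Substituting: Fat = 12.3500 * 8.0160 / 100
Result: 0.9900 kg


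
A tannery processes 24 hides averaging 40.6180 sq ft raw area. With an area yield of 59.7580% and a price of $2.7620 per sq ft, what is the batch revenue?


Raw_total = N * avg_area = 24 * 40.6180 = 974.8320 sq ft
Finished = Raw_total * yield / 100 = 974.8320 * 59.7580 / 100 = 582.5401 sq ft
Value = Finished * price = 582.5401 * 2.7620 = 1608.9758 $


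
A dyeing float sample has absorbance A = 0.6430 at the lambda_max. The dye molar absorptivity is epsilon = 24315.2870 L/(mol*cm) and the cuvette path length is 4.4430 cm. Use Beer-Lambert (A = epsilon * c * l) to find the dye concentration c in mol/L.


Formula: c = A / (epsilon * l)
Substituting: c = 0.6430 / (24315.2870 * 4.4430)
Result: 5.9519e-06 mol/L


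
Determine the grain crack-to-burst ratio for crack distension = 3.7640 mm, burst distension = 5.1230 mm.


Formula: Ratio = crack / burst
Substituting: Ratio = 3.7640 / 5.1230
Result: 0.7347


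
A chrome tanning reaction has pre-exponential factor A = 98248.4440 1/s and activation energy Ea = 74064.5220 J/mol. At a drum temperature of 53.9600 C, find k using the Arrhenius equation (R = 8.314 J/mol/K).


T_K = T_C + 273.15 = 53.9600 + 273.15 = 327.1100 K
exponent = -Ea / (R * T_K) = -74064.5220 / (8.314 * 327.1100) = -27.2337
k = A * exp(exponent) = 98248.4440 * exp(-27.2337) = 1.4618e-07 1/s


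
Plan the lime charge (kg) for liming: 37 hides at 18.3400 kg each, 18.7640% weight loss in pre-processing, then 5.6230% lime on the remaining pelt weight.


Total_raw = N * avg_wt = 37 * 18.3400 = 678.5800 kg
Substrate = Total_raw * (1 - loss/100) = 678.5800 * (1 - 18.7640/100) = 551.2512 kg
Lime = Substrate * pct / 100 = 551.2512 * 5.6230 / 100 = 30.9969 kg


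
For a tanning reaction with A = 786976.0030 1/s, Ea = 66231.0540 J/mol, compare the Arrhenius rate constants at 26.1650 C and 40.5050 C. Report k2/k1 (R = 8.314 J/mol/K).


T1 = 26.1650 + 273.15 = 299.3150 K; T2 = 40.5050 + 273.15 = 313.6550 K
k1 = A * exp(-Ea/(R*T1)) = 786976.0030 * exp(-66231.0540/(8.314*299.3150)) = 2.1742e-06 1/s
k2 = A * exp(-Ea/(R*T2)) = 786976.0030 * exp(-66231.0540/(8.314*313.6550)) = 7.3410e-06 1/s
k2/k1 = 7.3410e-06 / 2.1742e-06 = 3.3764


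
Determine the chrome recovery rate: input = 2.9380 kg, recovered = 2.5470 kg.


Formula: Recovery = recovered / input * 100
Substituting: Recovery = 2.5470 / 2.9380 * 100
Result: 86.6916 %


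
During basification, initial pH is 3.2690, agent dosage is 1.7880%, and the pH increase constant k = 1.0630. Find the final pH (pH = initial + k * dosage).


Formula: pH_final = pH_initial + k * base_pct
Substituting: pH_final = 3.2690 + 1.0630 * 1.7880
Result: 5.1696


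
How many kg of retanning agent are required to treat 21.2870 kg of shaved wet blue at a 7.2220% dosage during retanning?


Formula: Retan = substrate * pct / 100
Substituting: Retan = 21.2870 * 7.2220 / 100
Result: 1.5373 kg


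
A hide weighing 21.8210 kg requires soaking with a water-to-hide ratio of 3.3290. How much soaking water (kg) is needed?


Formula: Water = hide_weight * ratio
Substituting: Water = 21.8210 * 3.3290
Result: 72.6421 kg


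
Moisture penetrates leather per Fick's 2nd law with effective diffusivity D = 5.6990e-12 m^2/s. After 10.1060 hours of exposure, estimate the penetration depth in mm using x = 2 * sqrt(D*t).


t = 10.1060 hr * 3600 = 36381.6000 s
D * t = 5.6990e-12 * 36381.6000 = 2.0734e-07
x = 2 * sqrt(D*t) = 2 * sqrt(2.0734e-07) = 9.1069e-04 m = 0.9107 mm


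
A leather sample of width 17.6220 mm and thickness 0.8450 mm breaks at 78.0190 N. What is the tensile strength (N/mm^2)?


Formula: TS = force / (width * thickness)
Substituting: TS = 78.0190 / (17.6220 * 0.8450)
Result: 5.2395 N/mm^2


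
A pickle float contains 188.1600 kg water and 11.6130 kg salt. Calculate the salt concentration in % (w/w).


Formula: Conc = salt / (water + salt) * 100
Substituting: Conc = 11.6130 / (188.1600 + 11.6130) * 100
Result: 5.8131 %


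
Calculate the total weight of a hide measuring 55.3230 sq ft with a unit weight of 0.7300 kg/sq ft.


Formula: Weight = area * weight_per_sqft
Substituting: Weight = 55.3230 * 0.7300
Result: 40.3858 kg


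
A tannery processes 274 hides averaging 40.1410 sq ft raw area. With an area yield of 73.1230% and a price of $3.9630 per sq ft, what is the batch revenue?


Raw_total = N * avg_area = 274 * 40.1410 = 10998.6340 sq ft
Finished = Raw_total * yield / 100 = 10998.6340 * 73.1230 / 100 = 8042.5311 sq ft
Value = Finished * price = 8042.5311 * 3.9630 = 31872.5509 $


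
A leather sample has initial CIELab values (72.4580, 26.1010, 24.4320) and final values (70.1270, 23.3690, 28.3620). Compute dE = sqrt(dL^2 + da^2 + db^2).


dL = -2.3310, da = -2.7320, db = 3.9300
dE = sqrt((-2.3310)^2 + (-2.7320)^2 + 3.9300^2) = 5.3237


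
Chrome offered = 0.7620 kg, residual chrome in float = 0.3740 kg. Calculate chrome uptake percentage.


Formula: Uptake = (offered - residual) / offered * 100
Substituting: Uptake = (0.7620 - 0.3740) / 0.7620 * 100
Result: 50.9186 %


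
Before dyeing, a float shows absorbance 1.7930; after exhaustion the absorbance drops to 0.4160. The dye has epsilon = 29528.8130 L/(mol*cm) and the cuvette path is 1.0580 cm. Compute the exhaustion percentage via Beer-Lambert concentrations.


c_initial = A_i / (epsilon * l) = 1.7930 / (29528.8130 * 1.0580) = 5.7392e-05 mol/L
c_final = A_f / (epsilon * l) = 0.4160 / (29528.8130 * 1.0580) = 1.3316e-05 mol/L
Exhaustion = (c_initial - c_final) / c_initial * 100 = (5.7392e-05 - 1.3316e-05) / 5.7392e-05 * 100 = 76.7987 %


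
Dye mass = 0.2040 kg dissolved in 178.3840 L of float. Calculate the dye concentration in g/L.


Formula: Conc = dye_mass(kg) / volume(L) * 1000
Substituting: Conc = 0.2040 / 178.3840 * 1000
Result: 1.1436 g/L


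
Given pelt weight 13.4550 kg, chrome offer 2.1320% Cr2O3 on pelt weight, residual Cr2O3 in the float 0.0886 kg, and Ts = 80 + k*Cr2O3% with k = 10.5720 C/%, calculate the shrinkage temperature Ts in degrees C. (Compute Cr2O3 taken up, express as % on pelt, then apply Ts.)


Offered = pelt * offer_pct / 100 = 13.4550 * 2.1320 / 100 = 0.2869 kg
Uptake = offered - residual = 0.2869 - 0.0886 = 0.1983 kg
Cr2O3% on pelt = uptake / pelt * 100 = 0.1983 / 13.4550 * 100 = 1.4735 %
Ts = 80 + k * Cr2O3% = 80 + 10.5720 * 1.4735 = 95.5779 C


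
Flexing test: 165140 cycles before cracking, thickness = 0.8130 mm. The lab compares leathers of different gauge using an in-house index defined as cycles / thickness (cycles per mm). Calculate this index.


Formula: Index = cycles / thickness
Substituting: Index = 165140 / 0.8130
Result: 203124.2312 cycles/mm


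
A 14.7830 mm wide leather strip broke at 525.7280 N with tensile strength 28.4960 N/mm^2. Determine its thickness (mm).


Formula: t = F / (TS * w)
Substituting: t = 525.7280 / (28.4960 * 14.7830)
Result: 1.2480 mm


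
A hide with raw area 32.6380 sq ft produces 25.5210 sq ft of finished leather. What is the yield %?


Formula: Yield = finished / raw * 100
Substituting: Yield = 25.5210 / 32.6380 * 100
Result: 78.1941 %


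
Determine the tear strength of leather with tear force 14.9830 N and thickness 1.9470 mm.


Formula: Tear strength = force / thickness
Substituting: Tear strength = 14.9830 / 1.9470
Result: 7.6954 N/mm


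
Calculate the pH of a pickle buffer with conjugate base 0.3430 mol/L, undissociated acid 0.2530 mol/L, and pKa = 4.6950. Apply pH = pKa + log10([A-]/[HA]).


ratio = [A-] / [HA] = 0.3430 / 0.2530 = 1.3557
log10(ratio) = 0.1322
pH = pKa + log10(ratio) = 4.6950 + 0.1322 = 4.8272


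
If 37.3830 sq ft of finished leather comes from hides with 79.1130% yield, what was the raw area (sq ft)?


Formula: raw = finished * 100 / yield
Substituting: raw = 37.3830 * 100 / 79.1130
Result: 47.2527 sq ft


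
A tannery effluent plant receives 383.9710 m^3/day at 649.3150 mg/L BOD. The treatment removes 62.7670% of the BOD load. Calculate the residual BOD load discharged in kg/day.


Load_in = volume * conc / 1000 = 383.9710 * 649.3150 / 1000 = 249.3181 kg/day
Removed = Load_in * eff / 100 = 249.3181 * 62.7670 / 100 = 156.4895 kg/day
Load_out = Load_in - Removed = 249.3181 - 156.4895 = 92.8286 kg/day


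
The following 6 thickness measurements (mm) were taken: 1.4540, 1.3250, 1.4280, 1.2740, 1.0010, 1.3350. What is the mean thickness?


Formula: Average = sum / n
Substituting: Average = 7.8170 / 6
Result: 1.3028 mm


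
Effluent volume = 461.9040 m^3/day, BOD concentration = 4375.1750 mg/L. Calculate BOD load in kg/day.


Formula: BOD_load = volume * conc / 1000
Substituting: BOD_load = 461.9040 * 4375.1750 / 1000
Result: 2020.9108 kg/day


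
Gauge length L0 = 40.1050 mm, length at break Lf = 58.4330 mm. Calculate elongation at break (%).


Formula: Elongation = (Lf - L0) / L0 * 100
Substituting: Elongation = (58.4330 - 40.1050) / 40.1050 * 100
Result: 45.7000 %


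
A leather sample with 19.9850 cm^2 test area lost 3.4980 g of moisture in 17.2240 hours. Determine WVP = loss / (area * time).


Formula: WVP = loss / (area * time)
Substituting: WVP = 3.4980 / (19.9850 * 17.2240)
Result: 0.0101621 g/(cm^2*hr)


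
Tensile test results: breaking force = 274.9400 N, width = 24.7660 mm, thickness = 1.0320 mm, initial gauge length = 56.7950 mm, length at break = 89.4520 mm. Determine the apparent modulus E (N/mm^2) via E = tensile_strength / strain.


TS = F / (w * t) = 274.9400 / (24.7660 * 1.0320) = 10.7573 N/mm^2
strain = (Lf - L0) / L0 = (89.4520 - 56.7950) / 56.7950 = 0.5750
E = TS / strain = 10.7573 / 0.5750 = 18.7084 N/mm^2


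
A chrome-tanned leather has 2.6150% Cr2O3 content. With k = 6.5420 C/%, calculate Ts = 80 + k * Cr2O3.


Formula: Ts = 80 + k * Cr2O3
Substituting: Ts = 80 + 6.5420 * 2.6150
Result: 97.1073 C


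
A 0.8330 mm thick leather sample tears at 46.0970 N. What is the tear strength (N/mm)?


Formula: Tear strength = force / thickness
Substituting: Tear strength = 46.0970 / 0.8330
Result: 55.3385 N/mm


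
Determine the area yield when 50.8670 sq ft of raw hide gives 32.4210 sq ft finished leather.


Formula: Yield = finished / raw * 100
Substituting: Yield = 32.4210 / 50.8670 * 100
Result: 63.7368 %


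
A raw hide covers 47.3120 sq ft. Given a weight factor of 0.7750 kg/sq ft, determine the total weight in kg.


Formula: Weight = area * weight_per_sqft
Substituting: Weight = 47.3120 * 0.7750
Result: 36.6668 kg


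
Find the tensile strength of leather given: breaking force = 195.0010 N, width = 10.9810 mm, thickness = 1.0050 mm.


Formula: TS = force / (width * thickness)
Substituting: TS = 195.0010 / (10.9810 * 1.0050)
Result: 17.6697 N/mm^2


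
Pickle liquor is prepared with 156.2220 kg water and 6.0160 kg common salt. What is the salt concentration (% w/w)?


Formula: Conc = salt / (water + salt) * 100
Substituting: Conc = 6.0160 / (156.2220 + 6.0160) * 100
Result: 3.7081 %


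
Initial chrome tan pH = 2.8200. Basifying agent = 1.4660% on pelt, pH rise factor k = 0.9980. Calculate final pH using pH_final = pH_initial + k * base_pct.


Formula: pH_final = pH_initial + k * base_pct
Substituting: pH_final = 2.8200 + 0.9980 * 1.4660
Result: 4.2831


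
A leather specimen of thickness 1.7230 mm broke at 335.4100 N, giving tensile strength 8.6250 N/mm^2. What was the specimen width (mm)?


Formula: w = F / (TS * t)
Substituting: w = 335.4100 / (8.6250 * 1.7230)
Result: 22.5700 mm


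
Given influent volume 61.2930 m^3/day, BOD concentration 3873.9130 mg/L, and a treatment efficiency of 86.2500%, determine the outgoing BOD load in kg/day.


Load_in = volume * conc / 1000 = 61.2930 * 3873.9130 / 1000 = 237.4437 kg/day
Removed = Load_in * eff / 100 = 237.4437 * 86.2500 / 100 = 204.7952 kg/day
Load_out = Load_in - Removed = 237.4437 - 204.7952 = 32.6485 kg/day


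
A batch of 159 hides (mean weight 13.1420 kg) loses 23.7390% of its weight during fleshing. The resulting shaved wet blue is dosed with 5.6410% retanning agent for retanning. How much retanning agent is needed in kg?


Total_raw = N * avg_wt = 159 * 13.1420 = 2089.5780 kg
Substrate = Total_raw * (1 - loss/100) = 2089.5780 * (1 - 23.7390/100) = 1593.5331 kg
Retan = Substrate * pct / 100 = 1593.5331 * 5.6410 / 100 = 89.8912 kg


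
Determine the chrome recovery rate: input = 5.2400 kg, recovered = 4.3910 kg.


Formula: Recovery = recovered / input * 100
Substituting: Recovery = 4.3910 / 5.2400 * 100
Result: 83.7977 %


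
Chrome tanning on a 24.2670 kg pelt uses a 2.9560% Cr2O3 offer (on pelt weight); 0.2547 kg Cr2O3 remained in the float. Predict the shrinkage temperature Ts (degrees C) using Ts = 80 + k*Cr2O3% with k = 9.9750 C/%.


Offered = pelt * offer_pct / 100 = 24.2670 * 2.9560 / 100 = 0.7173 kg
Uptake = offered - residual = 0.7173 - 0.2547 = 0.4626 kg
Cr2O3% on pelt = uptake / pelt * 100 = 0.4626 / 24.2670 * 100 = 1.9064 %
Ts = 80 + k * Cr2O3% = 80 + 9.9750 * 1.9064 = 99.0166 C


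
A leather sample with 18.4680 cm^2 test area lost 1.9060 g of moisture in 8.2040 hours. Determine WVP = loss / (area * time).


Formula: WVP = loss / (area * time)
Substituting: WVP = 1.9060 / (18.4680 * 8.2040)
Result: 0.0125799 g/(cm^2*hr)


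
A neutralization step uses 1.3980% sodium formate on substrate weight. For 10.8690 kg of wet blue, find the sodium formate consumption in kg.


Formula: Neutralizer = substrate * pct / 100
Substituting: Neutralizer = 10.8690 * 1.3980 / 100
Result: 0.1519 kg


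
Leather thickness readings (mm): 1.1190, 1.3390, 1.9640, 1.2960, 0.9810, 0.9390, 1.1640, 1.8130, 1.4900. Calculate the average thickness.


Formula: Average = sum / n
Substituting: Average = 12.1050 / 9
Result: 1.3450 mm


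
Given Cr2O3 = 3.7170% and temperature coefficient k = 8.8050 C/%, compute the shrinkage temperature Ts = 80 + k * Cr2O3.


Formula: Ts = 80 + k * Cr2O3
Substituting: Ts = 80 + 8.8050 * 3.7170
Result: 112.7282 C


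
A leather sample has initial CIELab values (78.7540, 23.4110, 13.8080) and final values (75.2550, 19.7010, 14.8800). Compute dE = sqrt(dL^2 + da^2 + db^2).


dL = -3.4990, da = -3.7100, db = 1.0720
dE = sqrt((-3.4990)^2 + (-3.7100)^2 + 1.0720^2) = 5.2112


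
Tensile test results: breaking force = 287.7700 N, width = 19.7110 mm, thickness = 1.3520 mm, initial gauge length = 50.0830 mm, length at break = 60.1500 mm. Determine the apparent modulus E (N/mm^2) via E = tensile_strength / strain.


TS = F / (w * t) = 287.7700 / (19.7110 * 1.3520) = 10.7984 N/mm^2
strain = (Lf - L0) / L0 = (60.1500 - 50.0830) / 50.0830 = 0.2010
E = TS / strain = 10.7984 / 0.2010 = 53.7218 N/mm^2


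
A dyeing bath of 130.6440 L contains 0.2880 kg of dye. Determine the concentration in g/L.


Formula: Conc = dye_mass(kg) / volume(L) * 1000
Substituting: Conc = 0.2880 / 130.6440 * 1000
Result: 2.2045 g/L


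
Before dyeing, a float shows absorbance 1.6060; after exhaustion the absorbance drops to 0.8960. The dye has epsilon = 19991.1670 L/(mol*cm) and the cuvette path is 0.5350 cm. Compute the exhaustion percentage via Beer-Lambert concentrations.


c_initial = A_i / (epsilon * l) = 1.6060 / (19991.1670 * 0.5350) = 1.5016e-04 mol/L
c_final = A_f / (epsilon * l) = 0.8960 / (19991.1670 * 0.5350) = 8.3775e-05 mol/L
Exhaustion = (c_initial - c_final) / c_initial * 100 = (1.5016e-04 - 8.3775e-05) / 1.5016e-04 * 100 = 44.2092 %


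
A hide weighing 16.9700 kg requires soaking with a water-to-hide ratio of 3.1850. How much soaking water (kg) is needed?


Formula: Water = hide_weight * ratio
Substituting: Water = 16.9700 * 3.1850
Result: 54.0495 kg


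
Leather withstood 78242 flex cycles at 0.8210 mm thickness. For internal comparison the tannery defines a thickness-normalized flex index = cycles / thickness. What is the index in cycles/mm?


Formula: Index = cycles / thickness
Substituting: Index = 78242 / 0.8210
Result: 95300.8526 cycles/mm


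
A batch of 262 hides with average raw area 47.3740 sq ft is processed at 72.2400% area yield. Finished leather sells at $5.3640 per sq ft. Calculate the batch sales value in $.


Raw_total = N * avg_area = 262 * 47.3740 = 12411.9880 sq ft
Finished = Raw_total * yield / 100 = 12411.9880 * 72.2400 / 100 = 8966.4201 sq ft
Value = Finished * price = 8966.4201 * 5.3640 = 48095.8776 $


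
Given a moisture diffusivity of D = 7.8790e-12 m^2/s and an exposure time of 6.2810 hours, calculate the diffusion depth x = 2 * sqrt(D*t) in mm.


t = 6.2810 hr * 3600 = 22611.6000 s
D * t = 7.8790e-12 * 22611.6000 = 1.7816e-07
x = 2 * sqrt(D*t) = 2 * sqrt(1.7816e-07) = 8.4417e-04 m = 0.8442 mm


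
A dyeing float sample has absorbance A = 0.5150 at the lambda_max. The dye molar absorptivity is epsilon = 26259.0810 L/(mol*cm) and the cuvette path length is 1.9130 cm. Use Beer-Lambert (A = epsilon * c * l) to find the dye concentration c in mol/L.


Formula: c = A / (epsilon * l)
Substituting: c = 0.5150 / (26259.0810 * 1.9130)
Result: 1.0252e-05 mol/L


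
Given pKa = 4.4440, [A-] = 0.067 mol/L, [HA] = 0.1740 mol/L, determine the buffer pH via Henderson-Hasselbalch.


ratio = [A-] / [HA] = 0.067 / 0.1740 = 0.3851
log10(ratio) = -0.4145
pH = pKa + log10(ratio) = 4.4440 - 0.4145 = 4.0295


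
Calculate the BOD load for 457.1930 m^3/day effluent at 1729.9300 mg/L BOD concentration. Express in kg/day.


Formula: BOD_load = volume * conc / 1000
Substituting: BOD_load = 457.1930 * 1729.9300 / 1000
Result: 790.9119 kg/day


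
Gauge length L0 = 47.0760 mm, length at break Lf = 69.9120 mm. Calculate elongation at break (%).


Formula: Elongation = (Lf - L0) / L0 * 100
Substituting: Elongation = (69.9120 - 47.0760) / 47.0760 * 100
Result: 48.5088 %


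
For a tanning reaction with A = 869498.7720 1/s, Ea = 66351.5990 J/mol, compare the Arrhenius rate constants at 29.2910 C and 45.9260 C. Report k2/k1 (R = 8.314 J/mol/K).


T1 = 29.2910 + 273.15 = 302.4410 K; T2 = 45.9260 + 273.15 = 319.0760 K
k1 = A * exp(-Ea/(R*T1)) = 869498.7720 * exp(-66351.5990/(8.314*302.4410)) = 3.0148e-06 1/s
k2 = A * exp(-Ea/(R*T2)) = 869498.7720 * exp(-66351.5990/(8.314*319.0760)) = 1.1932e-05 1/s
k2/k1 = 1.1932e-05 / 3.0148e-06 = 3.9579


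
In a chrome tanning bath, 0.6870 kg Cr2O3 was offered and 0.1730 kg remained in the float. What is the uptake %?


Formula: Uptake = (offered - residual) / offered * 100
Substituting: Uptake = (0.6870 - 0.1730) / 0.6870 * 100
Result: 74.8180 %


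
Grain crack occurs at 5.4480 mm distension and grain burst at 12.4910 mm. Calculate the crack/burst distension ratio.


Formula: Ratio = crack / burst
Substituting: Ratio = 5.4480 / 12.4910
Result: 0.4362


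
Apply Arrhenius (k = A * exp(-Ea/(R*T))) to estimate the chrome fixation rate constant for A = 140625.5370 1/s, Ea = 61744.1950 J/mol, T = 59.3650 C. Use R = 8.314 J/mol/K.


T_K = T_C + 273.15 = 59.3650 + 273.15 = 332.5150 K
exponent = -Ea / (R * T_K) = -61744.1950 / (8.314 * 332.5150) = -22.3344
k = A * exp(exponent) = 140625.5370 * exp(-22.3344) = 2.8077e-05 1/s


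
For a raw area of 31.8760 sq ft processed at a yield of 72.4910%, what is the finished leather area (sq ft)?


Formula: finished = raw * yield / 100
Substituting: finished = 31.8760 * 72.4910 / 100
Result: 23.1072 sq ft


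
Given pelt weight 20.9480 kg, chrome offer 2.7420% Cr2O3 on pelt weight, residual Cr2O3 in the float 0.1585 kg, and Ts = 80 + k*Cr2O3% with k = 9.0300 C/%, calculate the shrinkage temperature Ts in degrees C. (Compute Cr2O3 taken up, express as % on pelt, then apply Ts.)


Offered = pelt * offer_pct / 100 = 20.9480 * 2.7420 / 100 = 0.5744 kg
Uptake = offered - residual = 0.5744 - 0.1585 = 0.4159 kg
Cr2O3% on pelt = uptake / pelt * 100 = 0.4159 / 20.9480 * 100 = 1.9854 %
Ts = 80 + k * Cr2O3% = 80 + 9.0300 * 1.9854 = 97.9278 C


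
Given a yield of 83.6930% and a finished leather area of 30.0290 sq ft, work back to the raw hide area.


Formula: raw = finished * 100 / yield
Substituting: raw = 30.0290 * 100 / 83.6930
Result: 35.8799 sq ft


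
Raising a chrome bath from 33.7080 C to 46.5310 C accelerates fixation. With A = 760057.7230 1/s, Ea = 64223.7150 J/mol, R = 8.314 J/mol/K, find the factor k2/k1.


T1 = 33.7080 + 273.15 = 306.8580 K; T2 = 46.5310 + 273.15 = 319.6810 K
k1 = A * exp(-Ea/(R*T1)) = 760057.7230 * exp(-64223.7150/(8.314*306.8580)) = 8.8721e-06 1/s
k2 = A * exp(-Ea/(R*T2)) = 760057.7230 * exp(-64223.7150/(8.314*319.6810)) = 2.4353e-05 1/s
k2/k1 = 2.4353e-05 / 8.8721e-06 = 2.7450


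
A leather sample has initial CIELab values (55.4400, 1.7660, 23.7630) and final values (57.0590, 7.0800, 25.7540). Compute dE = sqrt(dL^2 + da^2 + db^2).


dL = 1.6190, da = 5.3140, db = 1.9910
dE = sqrt(1.6190^2 + 5.3140^2 + 1.9910^2) = 5.9012


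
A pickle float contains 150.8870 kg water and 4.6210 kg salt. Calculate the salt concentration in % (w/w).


Formula: Conc = salt / (water + salt) * 100
Substituting: Conc = 4.6210 / (150.8870 + 4.6210) * 100
Result: 2.9716 %


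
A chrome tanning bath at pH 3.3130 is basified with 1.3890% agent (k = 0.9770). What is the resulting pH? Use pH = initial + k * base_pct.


Formula: pH_final = pH_initial + k * base_pct
Substituting: pH_final = 3.3130 + 0.9770 * 1.3890
Result: 4.6701


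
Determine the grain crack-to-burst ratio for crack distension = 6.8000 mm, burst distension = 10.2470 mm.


Formula: Ratio = crack / burst
Substituting: Ratio = 6.8000 / 10.2470
Result: 0.6636


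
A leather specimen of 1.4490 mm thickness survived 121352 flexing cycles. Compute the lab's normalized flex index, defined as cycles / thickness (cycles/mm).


Formula: Index = cycles / thickness
Substituting: Index = 121352 / 1.4490
Result: 83748.7923 cycles/mm


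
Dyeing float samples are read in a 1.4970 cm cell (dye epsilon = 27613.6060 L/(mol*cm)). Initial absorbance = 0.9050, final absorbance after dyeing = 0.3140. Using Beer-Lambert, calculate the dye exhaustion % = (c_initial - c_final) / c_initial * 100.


c_initial = A_i / (epsilon * l) = 0.9050 / (27613.6060 * 1.4970) = 2.1893e-05 mol/L
c_final = A_f / (epsilon * l) = 0.3140 / (27613.6060 * 1.4970) = 7.5960e-06 mol/L
Exhaustion = (c_initial - c_final) / c_initial * 100 = (2.1893e-05 - 7.5960e-06) / 2.1893e-05 * 100 = 65.3039 %


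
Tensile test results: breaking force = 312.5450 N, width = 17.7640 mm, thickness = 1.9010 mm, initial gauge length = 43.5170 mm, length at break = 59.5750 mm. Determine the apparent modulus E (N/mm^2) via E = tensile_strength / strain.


TS = F / (w * t) = 312.5450 / (17.7640 * 1.9010) = 9.2553 N/mm^2
strain = (Lf - L0) / L0 = (59.5750 - 43.5170) / 43.5170 = 0.3690
E = TS / strain = 9.2553 / 0.3690 = 25.0817 N/mm^2


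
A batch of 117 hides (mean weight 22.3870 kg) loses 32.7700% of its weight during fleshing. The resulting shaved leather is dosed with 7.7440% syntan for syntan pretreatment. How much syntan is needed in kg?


Total_raw = N * avg_wt = 117 * 22.3870 = 2619.2790 kg
Substrate = Total_raw * (1 - loss/100) = 2619.2790 * (1 - 32.7700/100) = 1760.9413 kg
Syntan = Substrate * pct / 100 = 1760.9413 * 7.7440 / 100 = 136.3673 kg


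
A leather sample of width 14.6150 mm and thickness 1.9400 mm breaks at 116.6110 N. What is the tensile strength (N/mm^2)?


Formula: TS = force / (width * thickness)
Substituting: TS = 116.6110 / (14.6150 * 1.9400)
Result: 4.1128 N/mm^2


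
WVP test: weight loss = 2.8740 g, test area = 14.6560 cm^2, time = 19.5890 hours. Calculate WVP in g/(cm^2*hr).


Formula: WVP = loss / (area * time)
Substituting: WVP = 2.8740 / (14.6560 * 19.5890)
Result: 0.0100106 g/(cm^2*hr)


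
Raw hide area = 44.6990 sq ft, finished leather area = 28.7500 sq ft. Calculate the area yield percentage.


Formula: Yield = finished / raw * 100
Substituting: Yield = 28.7500 / 44.6990 * 100
Result: 64.3191 %


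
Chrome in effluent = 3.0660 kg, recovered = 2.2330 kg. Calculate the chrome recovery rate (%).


Formula: Recovery = recovered / input * 100
Substituting: Recovery = 2.2330 / 3.0660 * 100
Result: 72.8311 %


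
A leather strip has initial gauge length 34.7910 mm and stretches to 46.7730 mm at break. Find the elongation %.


Formula: Elongation = (Lf - L0) / L0 * 100
Substituting: Elongation = (46.7730 - 34.7910) / 34.7910 * 100
Result: 34.4399 %


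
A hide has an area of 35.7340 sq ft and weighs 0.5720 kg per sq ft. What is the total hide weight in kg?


Formula: Weight = area * weight_per_sqft
Substituting: Weight = 35.7340 * 0.5720
Result: 20.4398 kg


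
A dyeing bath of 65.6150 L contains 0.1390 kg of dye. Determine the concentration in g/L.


Formula: Conc = dye_mass(kg) / volume(L) * 1000
Substituting: Conc = 0.1390 / 65.6150 * 1000
Result: 2.1184 g/L


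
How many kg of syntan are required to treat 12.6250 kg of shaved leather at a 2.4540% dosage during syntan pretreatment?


Formula: Syntan = substrate * pct / 100
Substituting: Syntan = 12.6250 * 2.4540 / 100
Result: 0.3098 kg


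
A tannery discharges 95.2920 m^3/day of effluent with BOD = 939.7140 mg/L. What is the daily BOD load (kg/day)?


Formula: BOD_load = volume * conc / 1000
Substituting: BOD_load = 95.2920 * 939.7140 / 1000
Result: 89.5472 kg/day


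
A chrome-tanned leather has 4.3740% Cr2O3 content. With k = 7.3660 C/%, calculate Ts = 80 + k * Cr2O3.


Formula: Ts = 80 + k * Cr2O3
Substituting: Ts = 80 + 7.3660 * 4.3740
Result: 112.2189 C


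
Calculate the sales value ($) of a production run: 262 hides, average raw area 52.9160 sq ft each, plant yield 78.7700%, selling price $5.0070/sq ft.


Raw_total = N * avg_area = 262 * 52.9160 = 13863.9920 sq ft
Finished = Raw_total * yield / 100 = 13863.9920 * 78.7700 / 100 = 10920.6665 sq ft
Value = Finished * price = 10920.6665 * 5.0070 = 54679.7772 $


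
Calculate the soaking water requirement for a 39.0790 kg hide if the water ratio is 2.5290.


Formula: Water = hide_weight * ratio
Substituting: Water = 39.0790 * 2.5290
Result: 98.8308 kg


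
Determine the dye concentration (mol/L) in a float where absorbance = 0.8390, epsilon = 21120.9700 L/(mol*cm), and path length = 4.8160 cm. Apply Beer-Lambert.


Formula: c = A / (epsilon * l)
Substituting: c = 0.8390 / (21120.9700 * 4.8160)
Result: 8.2482e-06 mol/L


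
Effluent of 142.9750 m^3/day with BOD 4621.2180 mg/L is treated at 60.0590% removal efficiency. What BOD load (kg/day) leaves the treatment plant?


Load_in = volume * conc / 1000 = 142.9750 * 4621.2180 / 1000 = 660.7186 kg/day
Removed = Load_in * eff / 100 = 660.7186 * 60.0590 / 100 = 396.8210 kg/day
Load_out = Load_in - Removed = 660.7186 - 396.8210 = 263.8976 kg/day


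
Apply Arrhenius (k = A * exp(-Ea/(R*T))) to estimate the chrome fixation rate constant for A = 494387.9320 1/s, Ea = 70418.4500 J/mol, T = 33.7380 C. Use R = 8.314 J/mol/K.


T_K = T_C + 273.15 = 33.7380 + 273.15 = 306.8880 K
exponent = -Ea / (R * T_K) = -70418.4500 / (8.314 * 306.8880) = -27.5992
k = A * exp(exponent) = 494387.9320 * exp(-27.5992) = 5.1037e-07 1/s


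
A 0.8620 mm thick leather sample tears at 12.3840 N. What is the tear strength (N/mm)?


Formula: Tear strength = force / thickness
Substituting: Tear strength = 12.3840 / 0.8620
Result: 14.3666 N/mm


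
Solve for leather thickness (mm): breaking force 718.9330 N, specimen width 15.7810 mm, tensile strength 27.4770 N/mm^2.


Formula: t = F / (TS * w)
Substituting: t = 718.9330 / (27.4770 * 15.7810)
Result: 1.6580 mm


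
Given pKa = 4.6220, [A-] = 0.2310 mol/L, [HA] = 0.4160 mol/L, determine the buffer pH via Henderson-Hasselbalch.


ratio = [A-] / [HA] = 0.2310 / 0.4160 = 0.5553
log10(ratio) = -0.2555
pH = pKa + log10(ratio) = 4.6220 - 0.2555 = 4.3665


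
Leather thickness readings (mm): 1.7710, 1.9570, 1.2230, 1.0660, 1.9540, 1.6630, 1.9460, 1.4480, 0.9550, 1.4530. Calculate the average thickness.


Formula: Average = sum / n
Substituting: Average = 15.4360 / 10
Result: 1.5436 mm


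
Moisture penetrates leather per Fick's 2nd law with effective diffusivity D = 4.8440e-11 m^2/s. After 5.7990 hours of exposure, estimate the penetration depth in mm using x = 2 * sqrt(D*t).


t = 5.7990 hr * 3600 = 20876.4000 s
D * t = 4.8440e-11 * 20876.4000 = 1.0113e-06
x = 2 * sqrt(D*t) = 2 * sqrt(1.0113e-06) = 0.00201122 m = 2.0112 mm


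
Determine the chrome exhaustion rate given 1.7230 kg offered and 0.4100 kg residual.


Formula: Uptake = (offered - residual) / offered * 100
Substituting: Uptake = (1.7230 - 0.4100) / 1.7230 * 100
Result: 76.2043 %


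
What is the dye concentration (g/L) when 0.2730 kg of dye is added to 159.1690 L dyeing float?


Formula: Conc = dye_mass(kg) / volume(L) * 1000
Substituting: Conc = 0.2730 / 159.1690 * 1000
Result: 1.7152 g/L


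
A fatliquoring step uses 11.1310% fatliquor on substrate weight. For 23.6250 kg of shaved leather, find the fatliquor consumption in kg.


Formula: Fat = substrate * pct / 100
Substituting: Fat = 23.6250 * 11.1310 / 100
Result: 2.6297 kg


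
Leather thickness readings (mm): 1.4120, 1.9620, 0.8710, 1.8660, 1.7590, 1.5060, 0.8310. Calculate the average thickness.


Formula: Average = sum / n
Substituting: Average = 10.2070 / 7
Result: 1.4581 mm


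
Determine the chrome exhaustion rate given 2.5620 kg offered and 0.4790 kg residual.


Formula: Uptake = (offered - residual) / offered * 100
Substituting: Uptake = (2.5620 - 0.4790) / 2.5620 * 100
Result: 81.3037 %


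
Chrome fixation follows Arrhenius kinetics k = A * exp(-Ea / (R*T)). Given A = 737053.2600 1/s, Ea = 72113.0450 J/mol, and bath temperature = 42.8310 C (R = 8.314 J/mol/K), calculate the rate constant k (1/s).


T_K = T_C + 273.15 = 42.8310 + 273.15 = 315.9810 K
exponent = -Ea / (R * T_K) = -72113.0450 / (8.314 * 315.9810) = -27.4500
k = A * exp(exponent) = 737053.2600 * exp(-27.4500) = 8.8329e-07 1/s


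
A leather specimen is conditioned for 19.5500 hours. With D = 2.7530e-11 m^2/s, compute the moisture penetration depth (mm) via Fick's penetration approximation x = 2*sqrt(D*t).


t = 19.5500 hr * 3600 = 70380.0000 s
D * t = 2.7530e-11 * 70380.0000 = 1.9376e-06
x = 2 * sqrt(D*t) = 2 * sqrt(1.9376e-06) = 0.00278393 m = 2.7839 mm


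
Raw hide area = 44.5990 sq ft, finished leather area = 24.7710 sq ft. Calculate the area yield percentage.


Formula: Yield = finished / raw * 100
Substituting: Yield = 24.7710 / 44.5990 * 100
Result: 55.5416 %


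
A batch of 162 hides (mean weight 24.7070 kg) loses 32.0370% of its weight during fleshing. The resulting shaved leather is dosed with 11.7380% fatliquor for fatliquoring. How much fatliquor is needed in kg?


Total_raw = N * avg_wt = 162 * 24.7070 = 4002.5340 kg
Substrate = Total_raw * (1 - loss/100) = 4002.5340 * (1 - 32.0370/100) = 2720.2422 kg
Fat = Substrate * pct / 100 = 2720.2422 * 11.7380 / 100 = 319.3020 kg


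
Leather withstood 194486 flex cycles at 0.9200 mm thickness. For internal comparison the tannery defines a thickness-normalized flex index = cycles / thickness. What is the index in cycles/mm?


Formula: Index = cycles / thickness
Substituting: Index = 194486 / 0.9200
Result: 211397.8261 cycles/mm


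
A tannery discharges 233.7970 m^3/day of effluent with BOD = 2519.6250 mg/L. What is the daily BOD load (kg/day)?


Formula: BOD_load = volume * conc / 1000
Substituting: BOD_load = 233.7970 * 2519.6250 / 1000
Result: 589.0808 kg/day


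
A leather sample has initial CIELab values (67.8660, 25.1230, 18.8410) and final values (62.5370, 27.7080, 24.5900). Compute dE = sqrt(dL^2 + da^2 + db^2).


dL = -5.3290, da = 2.5850, db = 5.7490
dE = sqrt((-5.3290)^2 + 2.5850^2 + 5.7490^2) = 8.2542


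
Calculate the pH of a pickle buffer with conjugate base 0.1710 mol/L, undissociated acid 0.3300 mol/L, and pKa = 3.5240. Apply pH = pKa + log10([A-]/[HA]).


ratio = [A-] / [HA] = 0.1710 / 0.3300 = 0.5182
log10(ratio) = -0.2855
pH = pKa + log10(ratio) = 3.5240 - 0.2855 = 3.2385


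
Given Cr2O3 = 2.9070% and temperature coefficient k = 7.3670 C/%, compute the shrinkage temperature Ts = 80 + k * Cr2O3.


Formula: Ts = 80 + k * Cr2O3
Substituting: Ts = 80 + 7.3670 * 2.9070
Result: 101.4159 C


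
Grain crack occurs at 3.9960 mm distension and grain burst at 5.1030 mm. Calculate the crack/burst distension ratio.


Formula: Ratio = crack / burst
Substituting: Ratio = 3.9960 / 5.1030
Result: 0.7831


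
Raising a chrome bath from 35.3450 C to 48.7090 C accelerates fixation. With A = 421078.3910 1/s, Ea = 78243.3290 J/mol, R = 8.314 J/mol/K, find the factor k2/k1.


T1 = 35.3450 + 273.15 = 308.4950 K; T2 = 48.7090 + 273.15 = 321.8590 K
k1 = A * exp(-Ea/(R*T1)) = 421078.3910 * exp(-78243.3290/(8.314*308.4950)) = 2.3750e-08 1/s
k2 = A * exp(-Ea/(R*T2)) = 421078.3910 * exp(-78243.3290/(8.314*321.8590)) = 8.4287e-08 1/s
k2/k1 = 8.4287e-08 / 2.3750e-08 = 3.5490


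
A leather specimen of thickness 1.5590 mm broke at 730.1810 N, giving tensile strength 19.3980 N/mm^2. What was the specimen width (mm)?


Formula: w = F / (TS * t)
Substituting: w = 730.1810 / (19.3980 * 1.5590)
Result: 24.1450 mm


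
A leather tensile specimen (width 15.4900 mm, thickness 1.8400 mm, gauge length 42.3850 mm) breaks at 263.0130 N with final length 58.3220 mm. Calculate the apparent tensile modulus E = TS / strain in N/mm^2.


TS = F / (w * t) = 263.0130 / (15.4900 * 1.8400) = 9.2280 N/mm^2
strain = (Lf - L0) / L0 = (58.3220 - 42.3850) / 42.3850 = 0.3760
E = TS / strain = 9.2280 / 0.3760 = 24.5422 N/mm^2


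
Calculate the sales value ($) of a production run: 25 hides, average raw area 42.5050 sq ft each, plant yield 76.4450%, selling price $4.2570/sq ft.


Raw_total = N * avg_area = 25 * 42.5050 = 1062.6250 sq ft
Finished = Raw_total * yield / 100 = 1062.6250 * 76.4450 / 100 = 812.3237 sq ft
Value = Finished * price = 812.3237 * 4.2570 = 3458.0619 $


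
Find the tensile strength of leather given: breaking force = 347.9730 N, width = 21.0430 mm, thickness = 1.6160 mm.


Formula: TS = force / (width * thickness)
Substituting: TS = 347.9730 / (21.0430 * 1.6160)
Result: 10.2328 N/mm^2


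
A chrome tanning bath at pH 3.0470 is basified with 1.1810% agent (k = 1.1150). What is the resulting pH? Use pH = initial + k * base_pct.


Formula: pH_final = pH_initial + k * base_pct
Substituting: pH_final = 3.0470 + 1.1150 * 1.1810
Result: 4.3638


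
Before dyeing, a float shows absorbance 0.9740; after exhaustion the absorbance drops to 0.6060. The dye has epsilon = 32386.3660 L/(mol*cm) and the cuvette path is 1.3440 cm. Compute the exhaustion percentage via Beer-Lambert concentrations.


c_initial = A_i / (epsilon * l) = 0.9740 / (32386.3660 * 1.3440) = 2.2377e-05 mol/L
c_final = A_f / (epsilon * l) = 0.6060 / (32386.3660 * 1.3440) = 1.3922e-05 mol/L
Exhaustion = (c_initial - c_final) / c_initial * 100 = (2.2377e-05 - 1.3922e-05) / 2.2377e-05 * 100 = 37.7823 %


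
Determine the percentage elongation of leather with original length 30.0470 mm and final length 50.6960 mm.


Formula: Elongation = (Lf - L0) / L0 * 100
Substituting: Elongation = (50.6960 - 30.0470) / 30.0470 * 100
Result: 68.7223 %


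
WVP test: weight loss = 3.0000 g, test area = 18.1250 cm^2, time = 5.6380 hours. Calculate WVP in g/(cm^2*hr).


Formula: WVP = loss / (area * time)
Substituting: WVP = 3.0000 / (18.1250 * 5.6380)
Result: 0.0293574 g/(cm^2*hr)


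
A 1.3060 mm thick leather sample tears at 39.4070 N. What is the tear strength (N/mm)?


Formula: Tear strength = force / thickness
Substituting: Tear strength = 39.4070 / 1.3060
Result: 30.1738 N/mm


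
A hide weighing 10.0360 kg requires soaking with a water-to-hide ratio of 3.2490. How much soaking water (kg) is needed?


Formula: Water = hide_weight * ratio
Substituting: Water = 10.0360 * 3.2490
Result: 32.6070 kg


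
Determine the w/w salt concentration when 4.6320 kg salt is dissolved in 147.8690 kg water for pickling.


Formula: Conc = salt / (water + salt) * 100
Substituting: Conc = 4.6320 / (147.8690 + 4.6320) * 100
Result: 3.0374 %


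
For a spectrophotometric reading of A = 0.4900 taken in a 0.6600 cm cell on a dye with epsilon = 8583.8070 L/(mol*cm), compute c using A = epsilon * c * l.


Formula: c = A / (epsilon * l)
Substituting: c = 0.4900 / (8583.8070 * 0.6600)
Result: 8.6491e-05 mol/L


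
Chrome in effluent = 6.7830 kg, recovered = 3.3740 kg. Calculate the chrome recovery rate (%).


Formula: Recovery = recovered / input * 100
Substituting: Recovery = 3.3740 / 6.7830 * 100
Result: 49.7420 %


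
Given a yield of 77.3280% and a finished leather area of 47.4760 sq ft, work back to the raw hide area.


Formula: raw = finished * 100 / yield
Substituting: raw = 47.4760 * 100 / 77.3280
Result: 61.3956 sq ft


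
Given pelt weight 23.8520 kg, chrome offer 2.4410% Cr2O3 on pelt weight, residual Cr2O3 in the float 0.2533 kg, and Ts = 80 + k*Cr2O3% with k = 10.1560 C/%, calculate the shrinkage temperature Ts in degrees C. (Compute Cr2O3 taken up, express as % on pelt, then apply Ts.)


Offered = pelt * offer_pct / 100 = 23.8520 * 2.4410 / 100 = 0.5822 kg
Uptake = offered - residual = 0.5822 - 0.2533 = 0.3289 kg
Cr2O3% on pelt = uptake / pelt * 100 = 0.3289 / 23.8520 * 100 = 1.3790 %
Ts = 80 + k * Cr2O3% = 80 + 10.1560 * 1.3790 = 94.0055 C


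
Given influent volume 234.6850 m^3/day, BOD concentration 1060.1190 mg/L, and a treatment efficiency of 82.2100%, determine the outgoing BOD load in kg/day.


Load_in = volume * conc / 1000 = 234.6850 * 1060.1190 / 1000 = 248.7940 kg/day
Removed = Load_in * eff / 100 = 248.7940 * 82.2100 / 100 = 204.5336 kg/day
Load_out = Load_in - Removed = 248.7940 - 204.5336 = 44.2605 kg/day


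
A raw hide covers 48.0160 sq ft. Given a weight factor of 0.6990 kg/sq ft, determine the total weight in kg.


Formula: Weight = area * weight_per_sqft
Substituting: Weight = 48.0160 * 0.6990
Result: 33.5632 kg


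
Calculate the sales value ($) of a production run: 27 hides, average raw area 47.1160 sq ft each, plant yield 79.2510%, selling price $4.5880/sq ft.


Raw_total = N * avg_area = 27 * 47.1160 = 1272.1320 sq ft
Finished = Raw_total * yield / 100 = 1272.1320 * 79.2510 / 100 = 1008.1773 sq ft
Value = Finished * price = 1008.1773 * 4.5880 = 4625.5176 $


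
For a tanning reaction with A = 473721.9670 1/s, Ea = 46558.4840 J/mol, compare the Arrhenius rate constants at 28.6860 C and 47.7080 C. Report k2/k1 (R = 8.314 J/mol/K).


T1 = 28.6860 + 273.15 = 301.8360 K; T2 = 47.7080 + 273.15 = 320.8580 K
k1 = A * exp(-Ea/(R*T1)) = 473721.9670 * exp(-46558.4840/(8.314*301.8360)) = 0.00414945 1/s
k2 = A * exp(-Ea/(R*T2)) = 473721.9670 * exp(-46558.4840/(8.314*320.8580)) = 0.0124646 1/s
k2/k1 = 0.0124646 / 0.00414945 = 3.0039


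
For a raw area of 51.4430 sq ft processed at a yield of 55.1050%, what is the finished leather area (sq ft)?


Formula: finished = raw * yield / 100
Substituting: finished = 51.4430 * 55.1050 / 100
Result: 28.3477 sq ft
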